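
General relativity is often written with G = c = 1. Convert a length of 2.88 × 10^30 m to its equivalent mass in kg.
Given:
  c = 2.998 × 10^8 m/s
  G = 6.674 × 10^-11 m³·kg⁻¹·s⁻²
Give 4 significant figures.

3.879 × 10^57 kg

Length → mass via c²/G.
2.88 × 10^30 m × (c²/G) = 3.879 × 10^57 kg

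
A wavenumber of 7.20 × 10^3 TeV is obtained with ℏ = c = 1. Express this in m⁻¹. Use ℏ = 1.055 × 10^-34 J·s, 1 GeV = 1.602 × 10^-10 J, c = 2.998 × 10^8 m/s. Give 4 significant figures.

3.647 × 10^22 m⁻¹

Inverse length is [E]/(ℏc).
1 GeV → 1/(ℏc) × (1 GeV in J) = 5.065 × 10^15 m⁻¹.
Convert the energy scale: 7.20 × 10^3 TeV = 7.20 × 10^6 GeV.
Result: 7.20 × 10^6 × 5.065 × 10^15 = 3.647 × 10^22 m⁻¹.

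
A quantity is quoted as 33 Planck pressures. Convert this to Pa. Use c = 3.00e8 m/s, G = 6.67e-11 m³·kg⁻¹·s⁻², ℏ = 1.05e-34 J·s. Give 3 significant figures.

1.54e115 Pa

One Planck pressure: p_P = c⁷/(ℏG²) = 4.68e113 Pa.
33 × 4.68e113 Pa = 1.54e115 Pa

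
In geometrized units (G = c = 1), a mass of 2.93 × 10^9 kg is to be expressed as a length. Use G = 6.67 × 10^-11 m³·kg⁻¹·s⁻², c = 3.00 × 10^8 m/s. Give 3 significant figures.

2.17 × 10^-18 m

In G = c = 1 units mass has dimensions of length; the conversion factor is G/c².
2.93 × 10^9 kg × (G/c²) = 2.17 × 10^-18 m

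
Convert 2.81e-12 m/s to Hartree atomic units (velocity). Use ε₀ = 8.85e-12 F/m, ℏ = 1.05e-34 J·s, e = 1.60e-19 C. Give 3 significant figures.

atomic unit of velocity: v_au = e²/(4πε₀ℏ) = 2.19e6 m/s.
2.81e-12 / 2.19e6 = 1.28e-18

1.28e-18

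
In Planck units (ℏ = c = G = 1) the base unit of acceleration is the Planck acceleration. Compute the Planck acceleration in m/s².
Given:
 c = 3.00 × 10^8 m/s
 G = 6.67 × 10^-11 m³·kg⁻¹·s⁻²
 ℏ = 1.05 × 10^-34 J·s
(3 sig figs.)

5.59 × 10^51 m/s²

a_P = √(c⁷/(ℏG))
  = √(3.12 × 10^103)
  = 5.59 × 10^51 m/s²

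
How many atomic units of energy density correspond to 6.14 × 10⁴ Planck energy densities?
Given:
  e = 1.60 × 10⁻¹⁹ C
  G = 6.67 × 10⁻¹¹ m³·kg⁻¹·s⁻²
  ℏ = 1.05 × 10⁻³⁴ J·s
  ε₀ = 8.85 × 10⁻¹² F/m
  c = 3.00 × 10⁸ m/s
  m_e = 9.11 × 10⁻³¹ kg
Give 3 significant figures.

9.54 × 10¹⁰⁴

Planck energy density: u_P = c⁷/(ℏG²) = 4.68 × 10¹¹³ J/m³
atomic unit of energy density: u_au = E_h/a₀³ = m_e⁴e¹⁰/((4πε₀)⁵ℏ⁸) = 3.01 × 10¹³ J/m³
6.14 × 10⁴ × 4.68 × 10¹¹³ / 3.01 × 10¹³ = 9.54 × 10¹⁰⁴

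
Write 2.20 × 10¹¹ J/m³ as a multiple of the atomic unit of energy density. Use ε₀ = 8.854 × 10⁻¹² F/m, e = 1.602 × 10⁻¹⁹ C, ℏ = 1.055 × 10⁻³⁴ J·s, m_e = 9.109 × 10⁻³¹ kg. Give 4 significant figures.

7.511 × 10⁻³

atomic unit of energy density: u_au = E_h/a₀³ = m_e⁴e¹⁰/((4πε₀)⁵ℏ⁸) = 2.929 × 10¹³ J/m³.
2.20 × 10¹¹ / 2.929 × 10¹³ = 7.511 × 10⁻³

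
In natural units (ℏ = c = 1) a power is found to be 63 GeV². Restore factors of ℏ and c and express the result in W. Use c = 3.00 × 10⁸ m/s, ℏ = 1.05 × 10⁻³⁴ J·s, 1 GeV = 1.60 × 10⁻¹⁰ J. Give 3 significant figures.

Power is [E]/[T] = [E]²/ℏ.
1 GeV² → 1/ℏ × (1 GeV in J)² = 2.44 × 10¹⁴ W.
Result: 63 × 2.44 × 10¹⁴ = 1.54 × 10¹⁶ W.

1.54 × 10¹⁶ W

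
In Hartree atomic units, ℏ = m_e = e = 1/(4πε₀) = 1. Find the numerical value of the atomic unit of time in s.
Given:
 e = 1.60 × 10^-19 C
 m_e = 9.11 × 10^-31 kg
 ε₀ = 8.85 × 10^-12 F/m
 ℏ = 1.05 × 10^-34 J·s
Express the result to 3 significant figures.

From ℏ = m_e = e = 1/(4πε₀) = 1 the time scale is τ_au = (4πε₀)²ℏ³/(m_e e⁴).
E_h = 4.38 × 10^-18 J
ℏ/E_h = 2.40 × 10^-17 s

2.40 × 10^-17 s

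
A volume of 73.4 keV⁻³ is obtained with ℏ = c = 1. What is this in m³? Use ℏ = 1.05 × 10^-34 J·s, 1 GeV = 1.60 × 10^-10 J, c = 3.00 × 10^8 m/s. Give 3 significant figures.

Volume is [L]³ = [E]⁻³·(ℏc)³.
1 GeV⁻³ → (ℏc)³ × (1 GeV in J)⁻³ = 7.63 × 10^-48 m³.
Convert the energy scale: 73.4 keV⁻³ = 7.34 × 10^19 GeV⁻³.
Result: 7.34 × 10^19 × 7.63 × 10^-48 = 5.60 × 10^-28 m³.

5.60 × 10^-28 m³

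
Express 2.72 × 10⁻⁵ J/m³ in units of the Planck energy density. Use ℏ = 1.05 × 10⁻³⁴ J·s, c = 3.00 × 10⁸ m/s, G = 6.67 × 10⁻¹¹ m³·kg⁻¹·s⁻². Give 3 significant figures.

Planck energy density: u_P = c⁷/(ℏG²) = 4.68 × 10¹¹³ J/m³.
2.72 × 10⁻⁵ / 4.68 × 10¹¹³ = 5.81 × 10⁻¹¹⁹

5.81 × 10⁻¹¹⁹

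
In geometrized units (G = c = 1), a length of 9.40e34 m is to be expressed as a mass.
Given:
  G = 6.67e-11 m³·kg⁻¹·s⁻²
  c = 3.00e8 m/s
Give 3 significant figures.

Length → mass via c²/G.
9.40e34 m × (c²/G) = 1.27e62 kg

1.27e62 kg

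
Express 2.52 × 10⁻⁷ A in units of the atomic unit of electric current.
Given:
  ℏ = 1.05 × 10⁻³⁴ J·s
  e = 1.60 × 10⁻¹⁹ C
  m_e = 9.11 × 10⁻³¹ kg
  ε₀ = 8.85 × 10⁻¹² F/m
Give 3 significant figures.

3.78 × 10⁻⁵

atomic unit of electric current: I_au = e E_h/ℏ = m_e e⁵/((4πε₀)²ℏ³) = 6.67 × 10⁻³ A.
2.52 × 10⁻⁷ / 6.67 × 10⁻³ = 3.78 × 10⁻⁵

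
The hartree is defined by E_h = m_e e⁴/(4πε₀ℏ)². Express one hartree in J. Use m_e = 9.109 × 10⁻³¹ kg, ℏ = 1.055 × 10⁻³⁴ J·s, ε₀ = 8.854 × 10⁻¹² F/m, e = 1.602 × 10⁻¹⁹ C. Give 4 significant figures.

4.354 × 10⁻¹⁸ J

E_h = m_e e⁴/(4πε₀ℏ)²
  = 6.000 × 10⁻¹⁰⁶ / 1.378 × 10⁻⁸⁸
  = 4.354 × 10⁻¹⁸ J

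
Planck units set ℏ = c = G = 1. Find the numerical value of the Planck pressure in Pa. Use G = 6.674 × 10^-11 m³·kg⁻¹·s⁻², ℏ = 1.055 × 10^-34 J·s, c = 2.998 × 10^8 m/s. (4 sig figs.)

4.632 × 10^113 Pa

Dimensional analysis gives p_P = c⁷/(ℏG²).
  = 2.177 × 10^59 / 4.699 × 10^-55
  = 4.632 × 10^113 Pa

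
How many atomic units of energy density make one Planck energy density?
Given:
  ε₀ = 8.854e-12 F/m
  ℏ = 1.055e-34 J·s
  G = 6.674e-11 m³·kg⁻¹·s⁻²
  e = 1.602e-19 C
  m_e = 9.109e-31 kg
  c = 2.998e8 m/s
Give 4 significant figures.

Planck energy density: u_P = c⁷/(ℏG²) = 4.632e113 J/m³
atomic unit of energy density: u_au = E_h/a₀³ = m_e⁴e¹⁰/((4πε₀)⁵ℏ⁸) = 2.929e13 J/m³
ratio = 4.632e113 / 2.929e13 = 1.581e100

1.581e100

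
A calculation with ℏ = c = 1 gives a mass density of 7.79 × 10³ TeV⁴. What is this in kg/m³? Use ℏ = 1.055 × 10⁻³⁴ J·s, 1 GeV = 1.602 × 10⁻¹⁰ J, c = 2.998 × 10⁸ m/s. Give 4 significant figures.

Mass density is [E]/(c²[L]³) = [E]⁴/(ℏ³c⁵).
1 GeV⁴ → 1/(ℏ³c⁵) × (1 GeV in J)⁴ = 2.316 × 10²⁰ kg/m³.
Convert the energy scale: 7.79 × 10³ TeV⁴ = 7.79 × 10¹⁵ GeV⁴.
Result: 7.79 × 10¹⁵ × 2.316 × 10²⁰ = 1.804 × 10³⁶ kg/m³.

1.804 × 10³⁶ kg/m³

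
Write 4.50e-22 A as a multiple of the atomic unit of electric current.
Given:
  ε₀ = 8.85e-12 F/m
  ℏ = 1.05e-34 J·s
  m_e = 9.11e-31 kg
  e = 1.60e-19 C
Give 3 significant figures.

6.74e-20

atomic unit of electric current: I_au = e E_h/ℏ = m_e e⁵/((4πε₀)²ℏ³) = 6.67e-3 A.
4.50e-22 / 6.67e-3 = 6.74e-20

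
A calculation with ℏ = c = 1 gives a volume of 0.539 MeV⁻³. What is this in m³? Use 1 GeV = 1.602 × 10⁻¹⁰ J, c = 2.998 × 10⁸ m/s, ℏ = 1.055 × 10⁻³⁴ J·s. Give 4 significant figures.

Volume is [L]³ = [E]⁻³·(ℏc)³.
1 GeV⁻³ → (ℏc)³ × (1 GeV in J)⁻³ = 7.696 × 10⁻⁴⁸ m³.
Convert the energy scale: 0.539 MeV⁻³ = 5.39 × 10⁸ GeV⁻³.
Result: 5.39 × 10⁸ × 7.696 × 10⁻⁴⁸ = 4.148 × 10⁻³⁹ m³.

4.148 × 10⁻³⁹ m³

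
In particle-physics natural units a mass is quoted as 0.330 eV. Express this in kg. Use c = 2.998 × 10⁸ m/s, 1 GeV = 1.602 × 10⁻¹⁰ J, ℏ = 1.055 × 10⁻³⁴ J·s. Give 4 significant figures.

5.882 × 10⁻³⁷ kg

Mass is [E]/c²; divide by c².
1 GeV → 1/c² × (1 GeV in J) = 1.782 × 10⁻²⁷ kg.
Convert the energy scale: 0.330 eV = 3.30 × 10⁻¹⁰ GeV.
Result: 3.30 × 10⁻¹⁰ × 1.782 × 10⁻²⁷ = 5.882 × 10⁻³⁷ kg.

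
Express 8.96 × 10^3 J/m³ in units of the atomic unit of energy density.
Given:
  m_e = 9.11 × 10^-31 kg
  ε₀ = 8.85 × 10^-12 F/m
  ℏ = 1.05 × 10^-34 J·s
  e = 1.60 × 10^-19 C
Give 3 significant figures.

atomic unit of energy density: u_au = E_h/a₀³ = m_e⁴e¹⁰/((4πε₀)⁵ℏ⁸) = 3.01 × 10^13 J/m³.
8.96 × 10^3 / 3.01 × 10^13 = 2.97 × 10^-10

2.97 × 10^-10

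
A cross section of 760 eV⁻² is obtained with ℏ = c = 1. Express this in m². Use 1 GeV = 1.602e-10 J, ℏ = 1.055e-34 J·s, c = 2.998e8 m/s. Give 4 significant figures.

Area is [L]² = [E]⁻²·(ℏc)²; restore (ℏc)².
1 GeV⁻² → (ℏc)² × (1 GeV in J)⁻² = 3.898e-32 m².
Convert the energy scale: 760 eV⁻² = 7.60e20 GeV⁻².
Result: 7.60e20 × 3.898e-32 = 2.962e-11 m².

2.962e-11 m²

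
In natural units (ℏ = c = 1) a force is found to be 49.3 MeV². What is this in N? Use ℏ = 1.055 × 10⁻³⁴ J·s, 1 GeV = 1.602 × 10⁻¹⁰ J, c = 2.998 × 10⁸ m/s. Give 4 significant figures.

40 N

Force is [E]/[L] = [E]²/(ℏc); restore (ℏc)⁻¹.
1 GeV² → 1/(ℏc) × (1 GeV in J)² = 8.114 × 10⁵ N.
Convert the energy scale: 49.3 MeV² = 4.93 × 10⁻⁵ GeV².
Result: 4.93 × 10⁻⁵ × 8.114 × 10⁵ = 40 N.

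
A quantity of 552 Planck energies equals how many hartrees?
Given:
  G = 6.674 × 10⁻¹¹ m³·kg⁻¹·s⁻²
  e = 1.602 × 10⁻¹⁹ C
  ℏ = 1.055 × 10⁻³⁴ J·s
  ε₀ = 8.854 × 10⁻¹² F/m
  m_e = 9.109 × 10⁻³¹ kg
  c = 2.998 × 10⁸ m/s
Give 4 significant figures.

Planck energy: E_P = √(ℏc⁵/G) = 1.957 × 10⁹ J
hartree: E_h = m_e e⁴/(4πε₀ℏ)² = 4.354 × 10⁻¹⁸ J
552 × 1.957 × 10⁹ / 4.354 × 10⁻¹⁸ = 2.480 × 10²⁹

2.480 × 10²⁹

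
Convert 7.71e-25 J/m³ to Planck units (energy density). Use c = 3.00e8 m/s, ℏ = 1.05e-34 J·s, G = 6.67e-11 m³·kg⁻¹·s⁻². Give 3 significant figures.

Planck energy density: u_P = c⁷/(ℏG²) = 4.68e113 J/m³.
7.71e-25 / 4.68e113 = 1.65e-138

1.65e-138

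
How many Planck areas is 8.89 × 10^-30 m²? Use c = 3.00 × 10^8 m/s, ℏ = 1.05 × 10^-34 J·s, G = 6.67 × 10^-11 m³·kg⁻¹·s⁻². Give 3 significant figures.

Planck area: A_P = ℏG/c³ = 2.59 × 10^-70 m².
8.89 × 10^-30 / 2.59 × 10^-70 = 3.43 × 10^40

3.43 × 10^40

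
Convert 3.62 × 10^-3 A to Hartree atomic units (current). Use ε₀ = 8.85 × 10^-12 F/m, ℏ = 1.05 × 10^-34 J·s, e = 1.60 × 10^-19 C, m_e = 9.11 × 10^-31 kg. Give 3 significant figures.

atomic unit of electric current: I_au = e E_h/ℏ = m_e e⁵/((4πε₀)²ℏ³) = 6.67 × 10^-3 A.
3.62 × 10^-3 / 6.67 × 10^-3 = 0.543

0.543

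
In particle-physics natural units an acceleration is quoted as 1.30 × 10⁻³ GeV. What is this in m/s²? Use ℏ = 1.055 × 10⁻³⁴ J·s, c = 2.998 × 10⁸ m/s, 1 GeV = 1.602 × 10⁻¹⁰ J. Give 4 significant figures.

5.918 × 10²⁹ m/s²

Acceleration is [L]/[T]² = c·[E]/ℏ.
1 GeV → c/ℏ × (1 GeV in J) = 4.552 × 10³² m/s².
Result: 1.30 × 10⁻³ × 4.552 × 10³² = 5.918 × 10²⁹ m/s².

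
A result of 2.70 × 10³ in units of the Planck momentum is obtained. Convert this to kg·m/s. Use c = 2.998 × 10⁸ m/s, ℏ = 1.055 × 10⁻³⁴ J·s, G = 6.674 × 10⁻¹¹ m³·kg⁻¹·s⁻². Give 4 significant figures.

One Planck momentum: p_P = √(ℏc³/G) = 6.527 kg·m/s.
2.70 × 10³ × 6.527 kg·m/s = 1.762 × 10⁴ kg·m/s

1.762 × 10⁴ kg·m/s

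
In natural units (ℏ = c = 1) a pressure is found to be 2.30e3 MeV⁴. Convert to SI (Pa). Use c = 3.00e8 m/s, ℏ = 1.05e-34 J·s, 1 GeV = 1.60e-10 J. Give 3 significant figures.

Pressure is [E]/[L]³ = [E]⁴/(ℏc)³.
1 GeV⁴ → 1/(ℏc)³ × (1 GeV in J)⁴ = 2.10e37 Pa.
Convert the energy scale: 2.30e3 MeV⁴ = 2.30e-9 GeV⁴.
Result: 2.30e-9 × 2.10e37 = 4.82e28 Pa.

4.82e28 Pa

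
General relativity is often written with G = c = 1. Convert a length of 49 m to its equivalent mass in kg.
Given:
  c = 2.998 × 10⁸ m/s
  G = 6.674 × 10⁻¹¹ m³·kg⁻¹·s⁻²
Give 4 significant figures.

6.599 × 10²⁸ kg

Length → mass via c²/G.
49 m × (c²/G) = 6.599 × 10²⁸ kg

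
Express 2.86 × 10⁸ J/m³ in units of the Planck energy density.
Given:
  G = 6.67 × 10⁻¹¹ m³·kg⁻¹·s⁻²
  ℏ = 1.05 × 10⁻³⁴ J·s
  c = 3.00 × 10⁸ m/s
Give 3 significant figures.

6.11 × 10⁻¹⁰⁶

Planck energy density: u_P = c⁷/(ℏG²) = 4.68 × 10¹¹³ J/m³.
2.86 × 10⁸ / 4.68 × 10¹¹³ = 6.11 × 10⁻¹⁰⁶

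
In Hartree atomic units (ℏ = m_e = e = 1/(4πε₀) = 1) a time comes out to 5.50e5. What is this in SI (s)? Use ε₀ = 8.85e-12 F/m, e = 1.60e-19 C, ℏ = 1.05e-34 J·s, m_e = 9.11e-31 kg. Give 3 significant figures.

One atomic unit of time: τ_au = (4πε₀)²ℏ³/(m_e e⁴) = 2.40e-17 s.
5.50e5 × 2.40e-17 s = 1.32e-11 s

1.32e-11 s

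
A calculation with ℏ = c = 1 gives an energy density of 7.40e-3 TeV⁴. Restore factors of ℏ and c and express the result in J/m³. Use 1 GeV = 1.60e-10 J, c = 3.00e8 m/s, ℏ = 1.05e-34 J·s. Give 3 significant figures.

1.55e47 J/m³

[E]/[L]³ = [E]⁴/(ℏc)³; restore (ℏc)⁻³.
1 GeV⁴ → 1/(ℏc)³ × (1 GeV in J)⁴ = 2.10e37 J/m³.
Convert the energy scale: 7.40e-3 TeV⁴ = 7.40e9 GeV⁴.
Result: 7.40e9 × 2.10e37 = 1.55e47 J/m³.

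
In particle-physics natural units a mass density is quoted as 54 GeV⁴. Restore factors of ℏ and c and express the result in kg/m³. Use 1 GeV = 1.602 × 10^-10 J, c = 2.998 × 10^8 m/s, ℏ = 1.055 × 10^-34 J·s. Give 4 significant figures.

1.251 × 10^22 kg/m³

Mass density is [E]/(c²[L]³) = [E]⁴/(ℏ³c⁵).
1 GeV⁴ → 1/(ℏ³c⁵) × (1 GeV in J)⁴ = 2.316 × 10^20 kg/m³.
Result: 54 × 2.316 × 10^20 = 1.251 × 10^22 kg/m³.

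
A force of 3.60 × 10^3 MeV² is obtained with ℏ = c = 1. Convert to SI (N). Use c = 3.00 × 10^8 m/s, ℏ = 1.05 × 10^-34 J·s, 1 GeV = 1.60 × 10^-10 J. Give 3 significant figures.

Force is [E]/[L] = [E]²/(ℏc); restore (ℏc)⁻¹.
1 GeV² → 1/(ℏc) × (1 GeV in J)² = 8.13 × 10^5 N.
Convert the energy scale: 3.60 × 10^3 MeV² = 3.60 × 10^-3 GeV².
Result: 3.60 × 10^-3 × 8.13 × 10^5 = 2.93 × 10^3 N.

2.93 × 10^3 N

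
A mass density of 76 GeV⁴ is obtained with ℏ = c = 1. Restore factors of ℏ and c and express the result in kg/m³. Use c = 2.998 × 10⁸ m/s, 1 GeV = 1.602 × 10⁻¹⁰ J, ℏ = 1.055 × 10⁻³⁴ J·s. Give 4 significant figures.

1.760 × 10²² kg/m³

Mass density is [E]/(c²[L]³) = [E]⁴/(ℏ³c⁵).
1 GeV⁴ → 1/(ℏ³c⁵) × (1 GeV in J)⁴ = 2.316 × 10²⁰ kg/m³.
Result: 76 × 2.316 × 10²⁰ = 1.760 × 10²² kg/m³.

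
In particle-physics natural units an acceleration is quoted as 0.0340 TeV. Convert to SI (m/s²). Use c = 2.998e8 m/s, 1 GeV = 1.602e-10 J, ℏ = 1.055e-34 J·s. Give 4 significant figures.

Acceleration is [L]/[T]² = c·[E]/ℏ.
1 GeV → c/ℏ × (1 GeV in J) = 4.552e32 m/s².
Convert the energy scale: 0.0340 TeV = 34 GeV.
Result: 34 × 4.552e32 = 1.548e34 m/s².

1.548e34 m/s²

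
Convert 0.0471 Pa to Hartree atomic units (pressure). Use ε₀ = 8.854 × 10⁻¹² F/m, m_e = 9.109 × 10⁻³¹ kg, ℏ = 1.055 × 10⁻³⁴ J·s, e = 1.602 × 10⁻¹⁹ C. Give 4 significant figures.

atomic unit of pressure: P_au = E_h/a₀³ = m_e⁴e¹⁰/((4πε₀)⁵ℏ⁸) = 2.929 × 10¹³ Pa.
0.0471 / 2.929 × 10¹³ = 1.608 × 10⁻¹⁵

1.608 × 10⁻¹⁵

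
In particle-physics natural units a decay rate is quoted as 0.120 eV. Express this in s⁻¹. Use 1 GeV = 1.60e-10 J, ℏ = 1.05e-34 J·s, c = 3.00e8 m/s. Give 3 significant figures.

1.83e14 s⁻¹

A rate is [E]/ℏ; divide by ℏ.
1 GeV → 1/ℏ × (1 GeV in J) = 1.52e24 s⁻¹.
Convert the energy scale: 0.120 eV = 1.20e-10 GeV.
Result: 1.20e-10 × 1.52e24 = 1.83e14 s⁻¹.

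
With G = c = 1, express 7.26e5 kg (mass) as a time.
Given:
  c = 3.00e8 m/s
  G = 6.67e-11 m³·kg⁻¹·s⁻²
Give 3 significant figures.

Mass → time via G/c³.
7.26e5 kg × (G/c³) = 1.79e-30 s

1.79e-30 s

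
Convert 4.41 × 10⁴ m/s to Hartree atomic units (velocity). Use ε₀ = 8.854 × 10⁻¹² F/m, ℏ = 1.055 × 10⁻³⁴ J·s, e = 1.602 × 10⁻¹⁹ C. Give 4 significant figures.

0.02017

atomic unit of velocity: v_au = e²/(4πε₀ℏ) = 2.186 × 10⁶ m/s.
4.41 × 10⁴ / 2.186 × 10⁶ = 0.02017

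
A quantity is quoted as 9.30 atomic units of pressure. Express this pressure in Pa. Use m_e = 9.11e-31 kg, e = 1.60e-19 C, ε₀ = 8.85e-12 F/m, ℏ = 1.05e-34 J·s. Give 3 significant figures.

One atomic unit of pressure: P_au = E_h/a₀³ = m_e⁴e¹⁰/((4πε₀)⁵ℏ⁸) = 3.01e13 Pa.
9.30 × 3.01e13 Pa = 2.80e14 Pa

2.80e14 Pa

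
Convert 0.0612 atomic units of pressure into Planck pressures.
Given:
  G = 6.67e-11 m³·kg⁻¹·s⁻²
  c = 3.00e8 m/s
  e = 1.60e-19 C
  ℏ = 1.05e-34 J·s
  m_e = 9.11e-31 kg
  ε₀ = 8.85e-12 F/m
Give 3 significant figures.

3.94e-102

atomic unit of pressure: P_au = E_h/a₀³ = m_e⁴e¹⁰/((4πε₀)⁵ℏ⁸) = 3.01e13 Pa
Planck pressure: p_P = c⁷/(ℏG²) = 4.68e113 Pa
0.0612 × 3.01e13 / 4.68e113 = 3.94e-102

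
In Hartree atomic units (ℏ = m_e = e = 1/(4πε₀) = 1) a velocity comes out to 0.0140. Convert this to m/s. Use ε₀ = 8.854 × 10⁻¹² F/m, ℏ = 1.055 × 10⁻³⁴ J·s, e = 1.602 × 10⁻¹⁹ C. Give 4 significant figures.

One atomic unit of velocity: v_au = e²/(4πε₀ℏ) = 2.186 × 10⁶ m/s.
0.0140 × 2.186 × 10⁶ m/s = 3.061 × 10⁴ m/s

3.061 × 10⁴ m/s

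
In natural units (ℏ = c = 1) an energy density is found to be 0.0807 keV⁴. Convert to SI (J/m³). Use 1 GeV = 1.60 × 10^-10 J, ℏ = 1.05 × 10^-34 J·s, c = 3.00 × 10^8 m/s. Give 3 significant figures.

1.69 × 10^12 J/m³

[E]/[L]³ = [E]⁴/(ℏc)³; restore (ℏc)⁻³.
1 GeV⁴ → 1/(ℏc)³ × (1 GeV in J)⁴ = 2.10 × 10^37 J/m³.
Convert the energy scale: 0.0807 keV⁴ = 8.07 × 10^-26 GeV⁴.
Result: 8.07 × 10^-26 × 2.10 × 10^37 = 1.69 × 10^12 J/m³.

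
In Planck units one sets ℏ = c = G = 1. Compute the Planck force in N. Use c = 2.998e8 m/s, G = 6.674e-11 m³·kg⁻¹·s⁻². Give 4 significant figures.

F_P = c⁴/G
  = 8.078e33 / 6.674e-11
  = 1.210e44 N

1.210e44 N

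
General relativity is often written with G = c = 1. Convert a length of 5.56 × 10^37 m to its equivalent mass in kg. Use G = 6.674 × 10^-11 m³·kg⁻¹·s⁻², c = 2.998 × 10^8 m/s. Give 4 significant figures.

Length → mass via c²/G.
5.56 × 10^37 m × (c²/G) = 7.488 × 10^64 kg

7.488 × 10^64 kg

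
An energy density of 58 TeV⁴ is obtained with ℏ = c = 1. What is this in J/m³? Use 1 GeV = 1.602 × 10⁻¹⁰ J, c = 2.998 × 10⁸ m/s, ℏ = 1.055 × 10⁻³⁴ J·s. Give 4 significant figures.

[E]/[L]³ = [E]⁴/(ℏc)³; restore (ℏc)⁻³.
1 GeV⁴ → 1/(ℏc)³ × (1 GeV in J)⁴ = 2.082 × 10³⁷ J/m³.
Convert the energy scale: 58 TeV⁴ = 5.80 × 10¹³ GeV⁴.
Result: 5.80 × 10¹³ × 2.082 × 10³⁷ = 1.207 × 10⁵¹ J/m³.

1.207 × 10⁵¹ J/m³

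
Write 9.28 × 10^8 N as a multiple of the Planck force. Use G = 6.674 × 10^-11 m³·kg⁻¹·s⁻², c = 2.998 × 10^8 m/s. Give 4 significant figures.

7.667 × 10^-36

Planck force: F_P = c⁴/G = 1.210 × 10^44 N.
9.28 × 10^8 / 1.210 × 10^44 = 7.667 × 10^-36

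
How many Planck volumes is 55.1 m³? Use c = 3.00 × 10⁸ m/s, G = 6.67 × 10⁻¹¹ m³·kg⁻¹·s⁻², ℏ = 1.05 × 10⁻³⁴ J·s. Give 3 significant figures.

1.32 × 10¹⁰⁶

Planck volume: V_P = (ℏG/c³)^(3/2) = 4.18 × 10⁻¹⁰⁵ m³.
55.1 / 4.18 × 10⁻¹⁰⁵ = 1.32 × 10¹⁰⁶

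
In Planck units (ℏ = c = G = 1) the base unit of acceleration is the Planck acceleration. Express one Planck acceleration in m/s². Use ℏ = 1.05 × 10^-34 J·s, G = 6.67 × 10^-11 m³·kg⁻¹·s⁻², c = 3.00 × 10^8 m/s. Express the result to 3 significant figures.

a_P = √(c⁷/(ℏG))
  = √(3.12 × 10^103)
  = 5.59 × 10^51 m/s²

5.59 × 10^51 m/s²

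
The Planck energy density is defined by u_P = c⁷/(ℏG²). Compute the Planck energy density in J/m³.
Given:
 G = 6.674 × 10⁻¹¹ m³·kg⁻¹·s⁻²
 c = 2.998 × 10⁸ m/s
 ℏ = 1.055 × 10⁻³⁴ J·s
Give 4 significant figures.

4.632 × 10¹¹³ J/m³

u_P = c⁷/(ℏG²)
  = 2.177 × 10⁵⁹ / 4.699 × 10⁻⁵⁵
  = 4.632 × 10¹¹³ J/m³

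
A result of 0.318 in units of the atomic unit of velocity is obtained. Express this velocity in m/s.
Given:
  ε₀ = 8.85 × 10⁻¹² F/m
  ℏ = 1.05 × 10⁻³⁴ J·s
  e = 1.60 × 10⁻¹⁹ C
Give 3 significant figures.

6.97 × 10⁵ m/s

One atomic unit of velocity: v_au = e²/(4πε₀ℏ) = 2.19 × 10⁶ m/s.
0.318 × 2.19 × 10⁶ m/s = 6.97 × 10⁵ m/s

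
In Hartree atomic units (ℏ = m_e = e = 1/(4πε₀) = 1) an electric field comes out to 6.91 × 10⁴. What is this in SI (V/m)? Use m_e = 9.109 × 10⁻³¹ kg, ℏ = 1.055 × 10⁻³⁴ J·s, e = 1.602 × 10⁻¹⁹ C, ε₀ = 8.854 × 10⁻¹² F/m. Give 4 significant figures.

3.545 × 10¹⁶ V/m

One atomic unit of electric field: E_au = E_h/(e a₀) = m_e²e⁵/((4πε₀)³ℏ⁴) = 5.131 × 10¹¹ V/m.
6.91 × 10⁴ × 5.131 × 10¹¹ V/m = 3.545 × 10¹⁶ V/m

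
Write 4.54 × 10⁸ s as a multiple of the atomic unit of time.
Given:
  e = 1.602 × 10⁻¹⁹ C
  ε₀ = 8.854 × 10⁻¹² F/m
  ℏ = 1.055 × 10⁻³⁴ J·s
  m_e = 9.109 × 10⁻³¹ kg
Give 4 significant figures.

atomic unit of time: τ_au = (4πε₀)²ℏ³/(m_e e⁴) = 2.423 × 10⁻¹⁷ s.
4.54 × 10⁸ / 2.423 × 10⁻¹⁷ = 1.874 × 10²⁵

1.874 × 10²⁵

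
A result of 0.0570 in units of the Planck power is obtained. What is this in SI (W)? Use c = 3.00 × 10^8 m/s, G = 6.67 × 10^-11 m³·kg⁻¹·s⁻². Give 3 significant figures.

One Planck power: P_P = c⁵/G = 3.64 × 10^52 W.
0.0570 × 3.64 × 10^52 W = 2.08 × 10^51 W

2.08 × 10^51 W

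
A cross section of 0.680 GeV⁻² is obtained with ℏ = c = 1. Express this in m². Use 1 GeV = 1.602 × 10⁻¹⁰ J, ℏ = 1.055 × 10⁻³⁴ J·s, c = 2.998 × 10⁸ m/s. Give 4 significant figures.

Area is [L]² = [E]⁻²·(ℏc)²; restore (ℏc)².
1 GeV⁻² → (ℏc)² × (1 GeV in J)⁻² = 3.898 × 10⁻³² m².
Result: 0.680 × 3.898 × 10⁻³² = 2.651 × 10⁻³² m².

2.651 × 10⁻³² m²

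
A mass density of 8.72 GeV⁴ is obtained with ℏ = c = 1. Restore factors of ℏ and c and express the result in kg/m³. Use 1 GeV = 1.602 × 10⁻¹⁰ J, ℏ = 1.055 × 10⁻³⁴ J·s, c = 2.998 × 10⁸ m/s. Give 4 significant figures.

Mass density is [E]/(c²[L]³) = [E]⁴/(ℏ³c⁵).
1 GeV⁴ → 1/(ℏ³c⁵) × (1 GeV in J)⁴ = 2.316 × 10²⁰ kg/m³.
Result: 8.72 × 2.316 × 10²⁰ = 2.020 × 10²¹ kg/m³.

2.020 × 10²¹ kg/m³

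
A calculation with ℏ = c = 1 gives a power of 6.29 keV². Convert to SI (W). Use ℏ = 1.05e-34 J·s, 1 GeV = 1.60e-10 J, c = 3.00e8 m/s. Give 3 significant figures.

Power is [E]/[T] = [E]²/ℏ.
1 GeV² → 1/ℏ × (1 GeV in J)² = 2.44e14 W.
Convert the energy scale: 6.29 keV² = 6.29e-12 GeV².
Result: 6.29e-12 × 2.44e14 = 1.53e3 W.

1.53e3 W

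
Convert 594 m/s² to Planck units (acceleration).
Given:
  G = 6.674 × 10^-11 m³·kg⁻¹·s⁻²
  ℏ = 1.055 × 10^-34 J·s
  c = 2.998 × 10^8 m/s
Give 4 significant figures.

Planck acceleration: a_P = √(c⁷/(ℏG)) = 5.560 × 10^51 m/s².
594 / 5.560 × 10^51 = 1.068 × 10^-49

1.068 × 10^-49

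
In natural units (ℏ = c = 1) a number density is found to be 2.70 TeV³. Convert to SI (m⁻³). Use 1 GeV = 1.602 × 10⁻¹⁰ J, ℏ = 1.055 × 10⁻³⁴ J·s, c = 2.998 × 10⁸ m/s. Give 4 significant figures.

Number density is [L]⁻³ = [E]³/(ℏc)³.
1 GeV³ → 1/(ℏc)³ × (1 GeV in J)³ = 1.299 × 10⁴⁷ m⁻³.
Convert the energy scale: 2.70 TeV³ = 2.70 × 10⁹ GeV³.
Result: 2.70 × 10⁹ × 1.299 × 10⁴⁷ = 3.508 × 10⁵⁶ m⁻³.

3.508 × 10⁵⁶ m⁻³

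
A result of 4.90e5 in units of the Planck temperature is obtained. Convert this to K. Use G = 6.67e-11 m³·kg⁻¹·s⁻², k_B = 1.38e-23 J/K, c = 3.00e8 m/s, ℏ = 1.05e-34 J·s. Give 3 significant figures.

6.94e37 K

One Planck temperature: T_P = √(ℏc⁵/G) / k_B = 1.42e32 K.
4.90e5 × 1.42e32 K = 6.94e37 K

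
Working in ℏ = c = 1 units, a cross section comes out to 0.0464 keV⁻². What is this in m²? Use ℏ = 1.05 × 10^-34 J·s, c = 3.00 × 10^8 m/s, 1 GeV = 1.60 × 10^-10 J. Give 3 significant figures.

Area is [L]² = [E]⁻²·(ℏc)²; restore (ℏc)².
1 GeV⁻² → (ℏc)² × (1 GeV in J)⁻² = 3.88 × 10^-32 m².
Convert the energy scale: 0.0464 keV⁻² = 4.64 × 10^10 GeV⁻².
Result: 4.64 × 10^10 × 3.88 × 10^-32 = 1.80 × 10^-21 m².

1.80 × 10^-21 m²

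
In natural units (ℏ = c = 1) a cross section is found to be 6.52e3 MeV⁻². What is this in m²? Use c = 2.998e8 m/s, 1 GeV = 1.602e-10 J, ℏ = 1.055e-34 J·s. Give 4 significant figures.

Area is [L]² = [E]⁻²·(ℏc)²; restore (ℏc)².
1 GeV⁻² → (ℏc)² × (1 GeV in J)⁻² = 3.898e-32 m².
Convert the energy scale: 6.52e3 MeV⁻² = 6.52e9 GeV⁻².
Result: 6.52e9 × 3.898e-32 = 2.542e-22 m².

2.542e-22 m²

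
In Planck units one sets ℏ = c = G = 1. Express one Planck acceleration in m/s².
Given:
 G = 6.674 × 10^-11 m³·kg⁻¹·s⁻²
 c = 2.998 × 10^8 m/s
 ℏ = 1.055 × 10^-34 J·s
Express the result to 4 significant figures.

5.560 × 10^51 m/s²

a_P = √(c⁷/(ℏG))
  = √(3.092 × 10^103)
  = 5.560 × 10^51 m/s²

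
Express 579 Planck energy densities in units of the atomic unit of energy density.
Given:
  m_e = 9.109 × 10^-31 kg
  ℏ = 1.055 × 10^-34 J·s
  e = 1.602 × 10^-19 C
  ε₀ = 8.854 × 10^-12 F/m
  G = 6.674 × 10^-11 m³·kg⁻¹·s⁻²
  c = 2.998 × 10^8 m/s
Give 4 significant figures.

9.157 × 10^102

Planck energy density: u_P = c⁷/(ℏG²) = 4.632 × 10^113 J/m³
atomic unit of energy density: u_au = E_h/a₀³ = m_e⁴e¹⁰/((4πε₀)⁵ℏ⁸) = 2.929 × 10^13 J/m³
579 × 4.632 × 10^113 / 2.929 × 10^13 = 9.157 × 10^102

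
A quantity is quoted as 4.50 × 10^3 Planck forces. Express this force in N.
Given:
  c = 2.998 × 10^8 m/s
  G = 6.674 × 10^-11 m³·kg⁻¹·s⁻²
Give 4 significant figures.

5.447 × 10^47 N

One Planck force: F_P = c⁴/G = 1.210 × 10^44 N.
4.50 × 10^3 × 1.210 × 10^44 N = 5.447 × 10^47 N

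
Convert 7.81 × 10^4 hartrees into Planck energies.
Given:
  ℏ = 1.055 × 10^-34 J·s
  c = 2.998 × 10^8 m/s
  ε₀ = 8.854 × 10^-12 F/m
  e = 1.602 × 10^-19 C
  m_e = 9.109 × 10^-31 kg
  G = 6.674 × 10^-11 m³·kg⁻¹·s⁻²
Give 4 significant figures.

1.738 × 10^-22

hartree: E_h = m_e e⁴/(4πε₀ℏ)² = 4.354 × 10^-18 J
Planck energy: E_P = √(ℏc⁵/G) = 1.957 × 10^9 J
7.81 × 10^4 × 4.354 × 10^-18 / 1.957 × 10^9 = 1.738 × 10^-22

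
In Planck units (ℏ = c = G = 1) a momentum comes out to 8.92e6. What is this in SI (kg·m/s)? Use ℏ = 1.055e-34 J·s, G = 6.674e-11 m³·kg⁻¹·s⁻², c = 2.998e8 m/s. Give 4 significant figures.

5.822e7 kg·m/s

One Planck momentum: p_P = √(ℏc³/G) = 6.527 kg·m/s.
8.92e6 × 6.527 kg·m/s = 5.822e7 kg·m/s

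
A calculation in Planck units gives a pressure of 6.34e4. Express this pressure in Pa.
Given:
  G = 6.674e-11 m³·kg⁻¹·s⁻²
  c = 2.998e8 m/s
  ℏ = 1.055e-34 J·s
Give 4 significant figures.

2.937e118 Pa

One Planck pressure: p_P = c⁷/(ℏG²) = 4.632e113 Pa.
6.34e4 × 4.632e113 Pa = 2.937e118 Pa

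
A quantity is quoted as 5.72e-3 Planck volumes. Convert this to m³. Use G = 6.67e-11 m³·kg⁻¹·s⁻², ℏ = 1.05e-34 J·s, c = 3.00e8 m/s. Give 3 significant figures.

2.39e-107 m³

One Planck volume: V_P = (ℏG/c³)^(3/2) = 4.18e-105 m³.
5.72e-3 × 4.18e-105 m³ = 2.39e-107 m³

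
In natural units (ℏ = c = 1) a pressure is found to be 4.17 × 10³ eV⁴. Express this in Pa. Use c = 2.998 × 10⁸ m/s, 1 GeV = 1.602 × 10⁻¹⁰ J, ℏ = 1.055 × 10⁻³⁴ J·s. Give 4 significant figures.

Pressure is [E]/[L]³ = [E]⁴/(ℏc)³.
1 GeV⁴ → 1/(ℏc)³ × (1 GeV in J)⁴ = 2.082 × 10³⁷ Pa.
Convert the energy scale: 4.17 × 10³ eV⁴ = 4.17 × 10⁻³³ GeV⁴.
Result: 4.17 × 10⁻³³ × 2.082 × 10³⁷ = 8.680 × 10⁴ Pa.

8.680 × 10⁴ Pa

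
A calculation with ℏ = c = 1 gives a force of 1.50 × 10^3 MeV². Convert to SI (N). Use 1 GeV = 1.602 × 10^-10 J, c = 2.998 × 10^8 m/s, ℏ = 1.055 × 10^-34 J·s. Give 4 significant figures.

1.217 × 10^3 N

Force is [E]/[L] = [E]²/(ℏc); restore (ℏc)⁻¹.
1 GeV² → 1/(ℏc) × (1 GeV in J)² = 8.114 × 10^5 N.
Convert the energy scale: 1.50 × 10^3 MeV² = 1.50 × 10^-3 GeV².
Result: 1.50 × 10^-3 × 8.114 × 10^5 = 1.217 × 10^3 N.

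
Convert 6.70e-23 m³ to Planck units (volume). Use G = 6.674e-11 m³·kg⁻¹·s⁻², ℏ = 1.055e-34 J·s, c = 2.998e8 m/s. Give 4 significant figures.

1.586e82

Planck volume: V_P = (ℏG/c³)^(3/2) = 4.224e-105 m³.
6.70e-23 / 4.224e-105 = 1.586e82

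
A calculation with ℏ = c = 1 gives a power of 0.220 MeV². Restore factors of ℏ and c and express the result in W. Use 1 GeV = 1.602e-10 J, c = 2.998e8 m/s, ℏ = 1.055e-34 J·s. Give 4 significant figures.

5.352e7 W

Power is [E]/[T] = [E]²/ℏ.
1 GeV² → 1/ℏ × (1 GeV in J)² = 2.433e14 W.
Convert the energy scale: 0.220 MeV² = 2.20e-7 GeV².
Result: 2.20e-7 × 2.433e14 = 5.352e7 W.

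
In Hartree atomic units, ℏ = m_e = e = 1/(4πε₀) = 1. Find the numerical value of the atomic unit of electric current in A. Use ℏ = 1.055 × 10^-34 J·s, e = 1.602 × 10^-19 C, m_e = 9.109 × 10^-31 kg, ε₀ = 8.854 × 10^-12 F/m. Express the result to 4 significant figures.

6.612 × 10^-3 A

The unique combination of the constants set to 1 with dimensions of current is I_au = e E_h/ℏ = m_e e⁵/((4πε₀)²ℏ³).
E_h = 4.354 × 10^-18 J
e·E_h/ℏ = 6.612 × 10^-3 A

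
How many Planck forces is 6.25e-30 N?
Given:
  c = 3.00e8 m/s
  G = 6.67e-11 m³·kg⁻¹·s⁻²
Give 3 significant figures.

Planck force: F_P = c⁴/G = 1.21e44 N.
6.25e-30 / 1.21e44 = 5.15e-74

5.15e-74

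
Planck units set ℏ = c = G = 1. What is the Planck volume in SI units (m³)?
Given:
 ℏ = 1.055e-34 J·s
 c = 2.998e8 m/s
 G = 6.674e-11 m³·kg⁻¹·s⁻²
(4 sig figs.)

4.224e-105 m³

From ℏ = c = G = 1 the volume scale is V_P = (ℏG/c³)^(3/2).
  = √(1.784e-209)
  = 4.224e-105 m³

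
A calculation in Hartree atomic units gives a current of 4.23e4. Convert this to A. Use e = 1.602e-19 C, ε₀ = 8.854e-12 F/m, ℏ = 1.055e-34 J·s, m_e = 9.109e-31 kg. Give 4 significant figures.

One atomic unit of electric current: I_au = e E_h/ℏ = m_e e⁵/((4πε₀)²ℏ³) = 6.612e-3 A.
4.23e4 × 6.612e-3 A = 279.7 A

279.7 A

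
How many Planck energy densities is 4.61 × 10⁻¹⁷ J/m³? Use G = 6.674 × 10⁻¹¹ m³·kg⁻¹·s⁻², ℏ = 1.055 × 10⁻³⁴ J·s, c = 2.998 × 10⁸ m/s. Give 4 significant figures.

Planck energy density: u_P = c⁷/(ℏG²) = 4.632 × 10¹¹³ J/m³.
4.61 × 10⁻¹⁷ / 4.632 × 10¹¹³ = 9.952 × 10⁻¹³¹

9.952 × 10⁻¹³¹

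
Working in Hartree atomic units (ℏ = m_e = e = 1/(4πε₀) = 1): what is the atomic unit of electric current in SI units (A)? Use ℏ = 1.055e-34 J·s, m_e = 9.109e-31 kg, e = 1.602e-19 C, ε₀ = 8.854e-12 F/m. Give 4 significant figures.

6.612e-3 A

From ℏ = m_e = e = 1/(4πε₀) = 1 the current scale is I_au = e E_h/ℏ = m_e e⁵/((4πε₀)²ℏ³).
E_h = 4.354e-18 J
e·E_h/ℏ = 6.612e-3 A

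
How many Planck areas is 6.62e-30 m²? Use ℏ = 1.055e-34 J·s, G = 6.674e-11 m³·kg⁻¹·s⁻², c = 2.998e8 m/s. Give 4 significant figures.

Planck area: A_P = ℏG/c³ = 2.613e-70 m².
6.62e-30 / 2.613e-70 = 2.533e40

2.533e40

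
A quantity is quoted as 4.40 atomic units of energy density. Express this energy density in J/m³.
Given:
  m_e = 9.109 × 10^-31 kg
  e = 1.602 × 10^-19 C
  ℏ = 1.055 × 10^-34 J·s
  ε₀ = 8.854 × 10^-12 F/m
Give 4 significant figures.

1.289 × 10^14 J/m³

One atomic unit of energy density: u_au = E_h/a₀³ = m_e⁴e¹⁰/((4πε₀)⁵ℏ⁸) = 2.929 × 10^13 J/m³.
4.40 × 2.929 × 10^13 J/m³ = 1.289 × 10^14 J/m³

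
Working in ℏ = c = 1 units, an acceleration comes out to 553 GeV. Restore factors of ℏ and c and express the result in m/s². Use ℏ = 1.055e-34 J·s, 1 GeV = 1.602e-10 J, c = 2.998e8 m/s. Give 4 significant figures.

2.517e35 m/s²

Acceleration is [L]/[T]² = c·[E]/ℏ.
1 GeV → c/ℏ × (1 GeV in J) = 4.552e32 m/s².
Result: 553 × 4.552e32 = 2.517e35 m/s².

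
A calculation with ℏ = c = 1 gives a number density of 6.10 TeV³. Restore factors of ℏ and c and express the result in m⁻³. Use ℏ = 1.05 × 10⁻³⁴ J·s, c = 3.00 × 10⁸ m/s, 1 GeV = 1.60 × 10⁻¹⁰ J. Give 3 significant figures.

Number density is [L]⁻³ = [E]³/(ℏc)³.
1 GeV³ → 1/(ℏc)³ × (1 GeV in J)³ = 1.31 × 10⁴⁷ m⁻³.
Convert the energy scale: 6.10 TeV³ = 6.10 × 10⁹ GeV³.
Result: 6.10 × 10⁹ × 1.31 × 10⁴⁷ = 7.99 × 10⁵⁶ m⁻³.

7.99 × 10⁵⁶ m⁻³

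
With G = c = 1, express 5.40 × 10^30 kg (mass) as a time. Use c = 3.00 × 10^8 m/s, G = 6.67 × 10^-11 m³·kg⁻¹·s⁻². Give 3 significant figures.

1.33 × 10^-5 s

Mass → time via G/c³.
5.40 × 10^30 kg × (G/c³) = 1.33 × 10^-5 s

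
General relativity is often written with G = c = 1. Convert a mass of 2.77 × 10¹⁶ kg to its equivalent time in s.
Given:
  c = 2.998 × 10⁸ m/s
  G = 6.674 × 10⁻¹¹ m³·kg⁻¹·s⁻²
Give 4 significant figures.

Mass → time via G/c³.
2.77 × 10¹⁶ kg × (G/c³) = 6.861 × 10⁻²⁰ s

6.861 × 10⁻²⁰ s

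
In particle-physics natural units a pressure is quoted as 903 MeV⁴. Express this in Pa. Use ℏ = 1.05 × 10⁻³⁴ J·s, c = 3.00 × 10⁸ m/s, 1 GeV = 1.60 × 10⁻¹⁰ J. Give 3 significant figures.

1.89 × 10²⁸ Pa

Pressure is [E]/[L]³ = [E]⁴/(ℏc)³.
1 GeV⁴ → 1/(ℏc)³ × (1 GeV in J)⁴ = 2.10 × 10³⁷ Pa.
Convert the energy scale: 903 MeV⁴ = 9.03 × 10⁻¹⁰ GeV⁴.
Result: 9.03 × 10⁻¹⁰ × 2.10 × 10³⁷ = 1.89 × 10²⁸ Pa.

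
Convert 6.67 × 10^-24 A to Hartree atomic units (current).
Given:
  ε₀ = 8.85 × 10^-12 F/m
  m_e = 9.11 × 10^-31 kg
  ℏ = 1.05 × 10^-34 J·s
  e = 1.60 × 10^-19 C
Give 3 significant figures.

1.00 × 10^-21

atomic unit of electric current: I_au = e E_h/ℏ = m_e e⁵/((4πε₀)²ℏ³) = 6.67 × 10^-3 A.
6.67 × 10^-24 / 6.67 × 10^-3 = 1.00 × 10^-21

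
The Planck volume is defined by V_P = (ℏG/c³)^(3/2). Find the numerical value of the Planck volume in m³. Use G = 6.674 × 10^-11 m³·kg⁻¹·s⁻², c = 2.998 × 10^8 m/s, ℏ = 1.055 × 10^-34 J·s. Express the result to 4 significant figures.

4.224 × 10^-105 m³

V_P = (ℏG/c³)^(3/2)
  = √(1.784 × 10^-209)
  = 4.224 × 10^-105 m³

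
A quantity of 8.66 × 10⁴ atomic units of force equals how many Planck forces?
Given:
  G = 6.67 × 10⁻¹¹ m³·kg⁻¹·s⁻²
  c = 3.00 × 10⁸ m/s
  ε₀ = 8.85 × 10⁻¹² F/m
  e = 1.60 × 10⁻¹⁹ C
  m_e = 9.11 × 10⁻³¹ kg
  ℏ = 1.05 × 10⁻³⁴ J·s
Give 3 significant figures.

5.94 × 10⁻⁴⁷

atomic unit of force: F_au = E_h/a₀ = m_e²e⁶/((4πε₀)³ℏ⁴) = 8.33 × 10⁻⁸ N
Planck force: F_P = c⁴/G = 1.21 × 10⁴⁴ N
8.66 × 10⁴ × 8.33 × 10⁻⁸ / 1.21 × 10⁴⁴ = 5.94 × 10⁻⁴⁷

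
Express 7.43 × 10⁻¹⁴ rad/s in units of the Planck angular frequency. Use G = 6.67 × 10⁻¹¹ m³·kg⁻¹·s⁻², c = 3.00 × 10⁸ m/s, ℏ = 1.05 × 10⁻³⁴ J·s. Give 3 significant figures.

Planck angular frequency: ω_P = √(c⁵/(ℏG)) = 1.86 × 10⁴³ rad/s.
7.43 × 10⁻¹⁴ / 1.86 × 10⁴³ = 3.99 × 10⁻⁵⁷

3.99 × 10⁻⁵⁷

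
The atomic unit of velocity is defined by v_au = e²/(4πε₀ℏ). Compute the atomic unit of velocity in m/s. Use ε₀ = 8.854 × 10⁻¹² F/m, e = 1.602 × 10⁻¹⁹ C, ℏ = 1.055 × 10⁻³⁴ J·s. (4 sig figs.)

v_au = e²/(4πε₀ℏ)
  = 2.566 × 10⁻³⁸ / 1.174 × 10⁻⁴⁴
  = 2.186 × 10⁶ m/s

2.186 × 10⁶ m/s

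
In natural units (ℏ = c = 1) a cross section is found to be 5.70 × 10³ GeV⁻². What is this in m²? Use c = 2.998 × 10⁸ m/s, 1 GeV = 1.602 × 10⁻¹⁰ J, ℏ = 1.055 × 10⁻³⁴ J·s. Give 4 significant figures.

Area is [L]² = [E]⁻²·(ℏc)²; restore (ℏc)².
1 GeV⁻² → (ℏc)² × (1 GeV in J)⁻² = 3.898 × 10⁻³² m².
Result: 5.70 × 10³ × 3.898 × 10⁻³² = 2.222 × 10⁻²⁸ m².

2.222 × 10⁻²⁸ m²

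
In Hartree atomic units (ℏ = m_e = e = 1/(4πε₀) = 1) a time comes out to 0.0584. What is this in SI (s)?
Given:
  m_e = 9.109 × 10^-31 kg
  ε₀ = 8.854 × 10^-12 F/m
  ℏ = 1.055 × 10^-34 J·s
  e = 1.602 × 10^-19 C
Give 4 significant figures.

One atomic unit of time: τ_au = (4πε₀)²ℏ³/(m_e e⁴) = 2.423 × 10^-17 s.
0.0584 × 2.423 × 10^-17 s = 1.415 × 10^-18 s

1.415 × 10^-18 s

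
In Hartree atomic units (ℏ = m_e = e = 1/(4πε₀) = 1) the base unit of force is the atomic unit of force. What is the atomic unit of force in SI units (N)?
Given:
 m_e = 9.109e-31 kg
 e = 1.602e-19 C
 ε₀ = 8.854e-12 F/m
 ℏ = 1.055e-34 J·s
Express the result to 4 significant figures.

F_au = E_h/a₀ = m_e²e⁶/((4πε₀)³ℏ⁴)
E_h = 4.354e-18 J
a₀ = 5.297e-11 m
E_h/a₀ = 8.220e-8 N

8.220e-8 N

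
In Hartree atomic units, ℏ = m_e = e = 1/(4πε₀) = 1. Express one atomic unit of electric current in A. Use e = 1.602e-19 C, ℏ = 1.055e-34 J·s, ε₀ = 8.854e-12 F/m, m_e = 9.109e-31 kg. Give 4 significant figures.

From ℏ = m_e = e = 1/(4πε₀) = 1 the current scale is I_au = e E_h/ℏ = m_e e⁵/((4πε₀)²ℏ³).
E_h = 4.354e-18 J
e·E_h/ℏ = 6.612e-3 A

6.612e-3 A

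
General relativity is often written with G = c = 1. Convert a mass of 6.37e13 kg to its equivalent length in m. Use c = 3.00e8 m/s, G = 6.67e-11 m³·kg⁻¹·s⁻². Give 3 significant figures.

4.72e-14 m

In G = c = 1 units mass has dimensions of length; the conversion factor is G/c².
6.37e13 kg × (G/c²) = 4.72e-14 m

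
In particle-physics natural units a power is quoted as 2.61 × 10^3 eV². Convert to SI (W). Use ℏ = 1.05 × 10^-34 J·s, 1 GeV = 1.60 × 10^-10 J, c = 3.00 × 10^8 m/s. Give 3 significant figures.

0.636 W

Power is [E]/[T] = [E]²/ℏ.
1 GeV² → 1/ℏ × (1 GeV in J)² = 2.44 × 10^14 W.
Convert the energy scale: 2.61 × 10^3 eV² = 2.61 × 10^-15 GeV².
Result: 2.61 × 10^-15 × 2.44 × 10^14 = 0.636 W.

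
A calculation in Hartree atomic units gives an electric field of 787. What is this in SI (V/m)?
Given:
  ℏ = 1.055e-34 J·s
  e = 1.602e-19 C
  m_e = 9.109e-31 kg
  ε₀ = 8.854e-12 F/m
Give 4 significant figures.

4.038e14 V/m

One atomic unit of electric field: E_au = E_h/(e a₀) = m_e²e⁵/((4πε₀)³ℏ⁴) = 5.131e11 V/m.
787 × 5.131e11 V/m = 4.038e14 V/m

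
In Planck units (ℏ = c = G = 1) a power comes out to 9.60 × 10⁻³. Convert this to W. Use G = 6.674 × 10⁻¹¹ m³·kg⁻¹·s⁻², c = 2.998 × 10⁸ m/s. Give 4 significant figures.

3.484 × 10⁵⁰ W

One Planck power: P_P = c⁵/G = 3.629 × 10⁵² W.
9.60 × 10⁻³ × 3.629 × 10⁵² W = 3.484 × 10⁵⁰ W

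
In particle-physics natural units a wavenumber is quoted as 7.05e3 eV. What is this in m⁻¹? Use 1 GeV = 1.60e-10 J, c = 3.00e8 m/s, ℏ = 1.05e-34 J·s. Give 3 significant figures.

Inverse length is [E]/(ℏc).
1 GeV → 1/(ℏc) × (1 GeV in J) = 5.08e15 m⁻¹.
Convert the energy scale: 7.05e3 eV = 7.05e-6 GeV.
Result: 7.05e-6 × 5.08e15 = 3.58e10 m⁻¹.

3.58e10 m⁻¹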